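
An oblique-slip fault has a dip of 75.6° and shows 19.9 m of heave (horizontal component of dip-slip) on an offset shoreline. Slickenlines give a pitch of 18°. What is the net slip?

259 m

dip-slip = heave / cos(dip) = 19.9 / cos(75.6°) = 80.02 m
net slip = dip-slip / sin(rake) = 80.02 / sin(18°) = 259 m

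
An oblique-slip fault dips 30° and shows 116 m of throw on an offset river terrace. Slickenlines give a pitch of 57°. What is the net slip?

dip-slip = throw / sin(dip) = 116 / sin(30°) = 232 m
net slip = dip-slip / sin(rake) = 232 / sin(57°) = 277 m

277 m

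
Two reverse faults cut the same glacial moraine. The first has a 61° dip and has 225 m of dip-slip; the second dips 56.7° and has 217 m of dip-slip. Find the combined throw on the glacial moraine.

378 m

throw_A = 225 × sin(61°) = 196.8 m
throw_B = 217 × sin(56.7°) = 181.4 m
total = 196.8 + 181.4 = 378 m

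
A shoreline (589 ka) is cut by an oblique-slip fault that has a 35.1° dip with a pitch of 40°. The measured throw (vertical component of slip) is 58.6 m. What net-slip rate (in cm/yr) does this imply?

dip-slip = throw / sin(dip) = 58.6 / sin(35.1°) = 101.9 m
net slip = dip-slip / sin(rake) = 101.9 / sin(40°) = 158.5 m
rate = 158.5 m / 589 ka = 0.000269 m/yr = 0.0269 cm/yr

0.0269 cm/yr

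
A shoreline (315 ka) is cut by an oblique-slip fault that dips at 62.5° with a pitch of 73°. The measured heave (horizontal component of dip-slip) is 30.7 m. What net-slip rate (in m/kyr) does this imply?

0.221 m/kyr

dip-slip = heave / cos(dip) = 30.7 / cos(62.5°) = 66.49 m
net slip = dip-slip / sin(rake) = 66.49 / sin(73°) = 69.52 m
rate = 69.52 m / 315 ka = 0.000221 m/yr = 0.221 m/kyr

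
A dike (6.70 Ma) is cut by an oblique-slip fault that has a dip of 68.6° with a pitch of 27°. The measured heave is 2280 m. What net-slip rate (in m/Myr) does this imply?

dip-slip = heave / cos(dip) = 2280 / cos(68.6°) = 6249 m
net slip = dip-slip / sin(rake) = 6249 / sin(27°) = 13760 m
rate = 13760 m / 6.70 Ma = 0.00205 m/yr = 2050 m/Myr

2050 m/Myr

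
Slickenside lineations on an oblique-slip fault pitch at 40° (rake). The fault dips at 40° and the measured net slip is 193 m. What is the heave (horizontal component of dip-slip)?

dip-slip = net slip × sin(rake) = 193 m × sin(40°) = 124.1 m
heave = dip-slip × cos(dip) = 124.1 × cos(40°) = 95 m

95 m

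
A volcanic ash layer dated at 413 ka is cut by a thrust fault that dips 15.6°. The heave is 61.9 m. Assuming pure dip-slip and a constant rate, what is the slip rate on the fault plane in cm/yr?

0.0156 cm/yr

dip-slip = heave / cos(dip) = 61.9 m / cos(15.6°) = 64.27 m
rate = 64.27 m / 413 ka = 0.000156 m/yr = 0.0156 cm/yr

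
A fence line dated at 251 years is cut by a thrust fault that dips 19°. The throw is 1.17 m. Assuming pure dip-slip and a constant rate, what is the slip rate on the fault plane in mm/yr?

14.3 mm/yr

dip-slip = throw / sin(dip) = 1.17 m / sin(19°) = 3.594 m
rate = 3.594 m / 251 years = 0.0143 m/yr = 14.3 mm/yr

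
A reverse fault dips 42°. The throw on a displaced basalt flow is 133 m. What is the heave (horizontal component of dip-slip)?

148 m

heave = throw / tan(dip) = 133 / tan(42°) = 148 m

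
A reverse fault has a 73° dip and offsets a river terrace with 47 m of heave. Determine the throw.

154 m

throw = heave × tan(dip) = 47 × tan(73°) = 154 m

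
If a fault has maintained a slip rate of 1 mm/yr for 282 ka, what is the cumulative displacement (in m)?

282 m

slip = rate × time = 1 mm/yr × 282 ka = 282 m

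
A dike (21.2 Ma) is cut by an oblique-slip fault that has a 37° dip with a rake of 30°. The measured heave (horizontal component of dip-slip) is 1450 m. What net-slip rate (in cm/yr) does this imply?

dip-slip = heave / cos(dip) = 1450 / cos(37°) = 1816 m
net slip = dip-slip / sin(rake) = 1816 / sin(30°) = 3631 m
rate = 3631 m / 21.2 Ma = 0.000171 m/yr = 0.0171 cm/yr

0.0171 cm/yr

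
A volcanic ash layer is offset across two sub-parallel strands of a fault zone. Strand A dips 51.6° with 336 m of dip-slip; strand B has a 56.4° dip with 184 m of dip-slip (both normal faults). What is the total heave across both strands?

311 m

heave_A = 336 × cos(51.6°) = 208.7 m
heave_B = 184 × cos(56.4°) = 101.8 m
total = 208.7 + 101.8 = 311 m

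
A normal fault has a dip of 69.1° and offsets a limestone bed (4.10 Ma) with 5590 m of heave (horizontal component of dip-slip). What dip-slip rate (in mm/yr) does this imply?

dip-slip = heave / cos(dip) = 5590 m / cos(69.1°) = 15670 m
rate = 15670 m / 4.10 Ma = 0.00382 m/yr = 3.82 mm/yr

3.82 mm/yr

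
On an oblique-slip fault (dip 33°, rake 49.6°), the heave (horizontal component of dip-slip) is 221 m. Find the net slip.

dip-slip = heave / cos(dip) = 221 / cos(33°) = 263.5 m
net slip = dip-slip / sin(rake) = 263.5 / sin(49.6°) = 346 m

346 m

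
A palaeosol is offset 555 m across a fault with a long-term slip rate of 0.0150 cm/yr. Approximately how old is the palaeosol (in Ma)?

3.70 Ma

age = offset / rate = 555 m / (0.0150 cm/yr) = 3.7e+06 yr = 3.70 Ma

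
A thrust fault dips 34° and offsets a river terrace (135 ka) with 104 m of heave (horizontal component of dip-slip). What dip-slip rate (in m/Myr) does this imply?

929 m/Myr

dip-slip = heave / cos(dip) = 104 m / cos(34°) = 125.4 m
rate = 125.4 m / 135 ka = 0.000929 m/yr = 929 m/Myr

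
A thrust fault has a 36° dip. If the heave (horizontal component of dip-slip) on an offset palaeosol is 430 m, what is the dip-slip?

dip-slip = heave / cos(dip) = 430 / cos(36°) = 532 m

532 m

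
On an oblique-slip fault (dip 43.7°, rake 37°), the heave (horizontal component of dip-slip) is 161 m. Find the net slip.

370 m

dip-slip = heave / cos(dip) = 161 / cos(43.7°) = 222.7 m
net slip = dip-slip / sin(rake) = 222.7 / sin(37°) = 370 m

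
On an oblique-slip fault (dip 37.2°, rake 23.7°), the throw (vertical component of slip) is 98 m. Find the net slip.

403 m

dip-slip = throw / sin(dip) = 98 / sin(37.2°) = 162.1 m
net slip = dip-slip / sin(rake) = 162.1 / sin(23.7°) = 403 m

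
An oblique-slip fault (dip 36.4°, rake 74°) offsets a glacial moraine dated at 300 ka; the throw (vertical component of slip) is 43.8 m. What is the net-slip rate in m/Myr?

dip-slip = throw / sin(dip) = 43.8 / sin(36.4°) = 73.81 m
net slip = dip-slip / sin(rake) = 73.81 / sin(74°) = 76.78 m
rate = 76.78 m / 300 ka = 0.000256 m/yr = 256 m/Myr

256 m/Myr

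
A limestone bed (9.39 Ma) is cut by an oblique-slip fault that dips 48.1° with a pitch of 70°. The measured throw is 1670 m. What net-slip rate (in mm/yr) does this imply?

0.254 mm/yr

dip-slip = throw / sin(dip) = 1670 / sin(48.1°) = 2244 m
net slip = dip-slip / sin(rake) = 2244 / sin(70°) = 2388 m
rate = 2388 m / 9.39 Ma = 0.000254 m/yr = 0.254 mm/yr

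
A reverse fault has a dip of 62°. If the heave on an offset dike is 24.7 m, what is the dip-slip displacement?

52.6 m

dip-slip = heave / cos(dip) = 24.7 / cos(62°) = 52.6 m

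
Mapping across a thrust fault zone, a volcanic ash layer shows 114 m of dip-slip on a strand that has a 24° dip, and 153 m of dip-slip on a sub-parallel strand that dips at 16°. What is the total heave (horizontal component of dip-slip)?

251 m

heave_A = 114 × cos(24°) = 104.1 m
heave_B = 153 × cos(16°) = 147.1 m
total = 104.1 + 147.1 = 251 m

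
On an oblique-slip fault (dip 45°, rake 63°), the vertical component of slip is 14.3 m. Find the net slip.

22.7 m

dip-slip = throw / sin(dip) = 14.3 / sin(45°) = 20.22 m
net slip = dip-slip / sin(rake) = 20.22 / sin(63°) = 22.7 m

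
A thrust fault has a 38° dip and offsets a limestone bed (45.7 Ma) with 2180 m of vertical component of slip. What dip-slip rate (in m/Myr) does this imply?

77.5 m/Myr

dip-slip = throw / sin(dip) = 2180 m / sin(38°) = 3541 m
rate = 3541 m / 45.7 Ma = 0.0000775 m/yr = 77.5 m/Myr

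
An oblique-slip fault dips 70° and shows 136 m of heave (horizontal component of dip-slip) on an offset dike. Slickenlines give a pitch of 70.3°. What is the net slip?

422 m

dip-slip = heave / cos(dip) = 136 / cos(70°) = 397.6 m
net slip = dip-slip / sin(rake) = 397.6 / sin(70.3°) = 422 m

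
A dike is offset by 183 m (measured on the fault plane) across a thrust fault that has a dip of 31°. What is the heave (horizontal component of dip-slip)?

157 m

heave = dip-slip × cos(dip) = 183 m × cos(31°) = 157 m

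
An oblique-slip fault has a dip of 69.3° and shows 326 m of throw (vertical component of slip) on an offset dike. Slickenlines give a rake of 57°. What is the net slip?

416 m

dip-slip = throw / sin(dip) = 326 / sin(69.3°) = 348.5 m
net slip = dip-slip / sin(rake) = 348.5 / sin(57°) = 416 m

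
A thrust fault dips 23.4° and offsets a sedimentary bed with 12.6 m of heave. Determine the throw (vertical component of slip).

throw = heave × tan(dip) = 12.6 × tan(23.4°) = 5.45 m

5.45 m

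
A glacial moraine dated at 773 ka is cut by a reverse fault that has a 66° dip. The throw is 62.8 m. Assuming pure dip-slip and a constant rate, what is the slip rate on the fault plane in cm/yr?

dip-slip = throw / sin(dip) = 62.8 m / sin(66°) = 68.74 m
rate = 68.74 m / 773 ka = 0.0000889 m/yr = 0.00889 cm/yr

0.00889 cm/yr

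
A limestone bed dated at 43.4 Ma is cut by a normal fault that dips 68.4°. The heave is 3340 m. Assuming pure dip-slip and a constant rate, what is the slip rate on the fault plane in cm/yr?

dip-slip = heave / cos(dip) = 3340 m / cos(68.4°) = 9073 m
rate = 9073 m / 43.4 Ma = 0.000209 m/yr = 0.0209 cm/yr

0.0209 cm/yr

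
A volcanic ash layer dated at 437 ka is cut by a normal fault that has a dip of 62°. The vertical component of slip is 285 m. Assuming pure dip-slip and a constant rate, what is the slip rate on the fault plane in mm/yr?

0.739 mm/yr

dip-slip = throw / sin(dip) = 285 m / sin(62°) = 322.8 m
rate = 322.8 m / 437 ka = 0.000739 m/yr = 0.739 mm/yr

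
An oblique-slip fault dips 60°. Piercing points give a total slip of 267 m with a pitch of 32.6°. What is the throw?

dip-slip = net slip × sin(rake) = 267 m × sin(32.6°) = 143.9 m
throw = dip-slip × sin(dip) = 143.9 × sin(60°) = 125 m

125 m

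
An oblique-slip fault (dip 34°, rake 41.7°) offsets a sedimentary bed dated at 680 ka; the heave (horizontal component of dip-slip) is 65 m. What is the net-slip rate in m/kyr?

0.173 m/kyr

dip-slip = heave / cos(dip) = 65 / cos(34°) = 78.40 m
net slip = dip-slip / sin(rake) = 78.40 / sin(41.7°) = 117.9 m
rate = 117.9 m / 680 ka = 0.000173 m/yr = 0.173 m/kyr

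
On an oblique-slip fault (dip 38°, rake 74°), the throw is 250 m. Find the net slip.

dip-slip = throw / sin(dip) = 250 / sin(38°) = 406.1 m
net slip = dip-slip / sin(rake) = 406.1 / sin(74°) = 422 m

422 m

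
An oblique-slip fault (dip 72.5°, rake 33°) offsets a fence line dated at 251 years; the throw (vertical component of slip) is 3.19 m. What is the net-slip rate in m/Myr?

dip-slip = throw / sin(dip) = 3.19 / sin(72.5°) = 3.345 m
net slip = dip-slip / sin(rake) = 3.345 / sin(33°) = 6.141 m
rate = 6.141 m / 251 years = 0.0245 m/yr = 24500 m/Myr

24500 m/Myr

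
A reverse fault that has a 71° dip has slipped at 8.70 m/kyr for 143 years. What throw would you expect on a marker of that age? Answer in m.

1.18 m

dip-slip = rate × time = 8.70 m/kyr × 143 years = 1.244 m
throw = dip-slip × sin(dip) = 1.244 × sin(71°) = 1.18 m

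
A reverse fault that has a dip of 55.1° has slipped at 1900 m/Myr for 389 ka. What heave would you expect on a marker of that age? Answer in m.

423 m

dip-slip = rate × time = 1900 m/Myr × 389 ka = 739.1 m
heave = dip-slip × cos(dip) = 739.1 × cos(55.1°) = 423 m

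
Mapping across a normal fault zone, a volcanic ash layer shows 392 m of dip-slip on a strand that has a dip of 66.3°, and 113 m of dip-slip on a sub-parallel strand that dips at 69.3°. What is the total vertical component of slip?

throw_A = 392 × sin(66.3°) = 358.9 m
throw_B = 113 × sin(69.3°) = 105.7 m
total = 358.9 + 105.7 = 465 m

465 m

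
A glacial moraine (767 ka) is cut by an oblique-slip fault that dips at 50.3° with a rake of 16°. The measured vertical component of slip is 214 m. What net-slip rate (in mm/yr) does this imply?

dip-slip = throw / sin(dip) = 214 / sin(50.3°) = 278.1 m
net slip = dip-slip / sin(rake) = 278.1 / sin(16°) = 1009 m
rate = 1009 m / 767 ka = 0.00132 m/yr = 1.32 mm/yr

1.32 mm/yr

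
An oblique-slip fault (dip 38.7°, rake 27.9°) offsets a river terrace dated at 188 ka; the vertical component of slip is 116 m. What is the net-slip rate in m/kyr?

dip-slip = throw / sin(dip) = 116 / sin(38.7°) = 185.5 m
net slip = dip-slip / sin(rake) = 185.5 / sin(27.9°) = 396.5 m
rate = 396.5 m / 188 ka = 0.00211 m/yr = 2.11 m/kyr

2.11 m/kyr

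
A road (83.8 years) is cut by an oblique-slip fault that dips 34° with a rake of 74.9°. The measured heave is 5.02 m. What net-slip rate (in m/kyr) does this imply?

74.8 m/kyr

dip-slip = heave / cos(dip) = 5.02 / cos(34°) = 6.055 m
net slip = dip-slip / sin(rake) = 6.055 / sin(74.9°) = 6.272 m
rate = 6.272 m / 83.8 years = 0.0748 m/yr = 74.8 m/kyr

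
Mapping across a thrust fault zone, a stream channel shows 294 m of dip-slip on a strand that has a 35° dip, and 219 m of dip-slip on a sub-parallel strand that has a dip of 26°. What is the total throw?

throw_A = 294 × sin(35°) = 168.6 m
throw_B = 219 × sin(26°) = 96 m
total = 168.6 + 96 = 265 m

265 m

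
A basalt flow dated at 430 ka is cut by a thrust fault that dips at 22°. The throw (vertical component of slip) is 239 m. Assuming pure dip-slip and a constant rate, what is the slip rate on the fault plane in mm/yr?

1.48 mm/yr

dip-slip = throw / sin(dip) = 239 m / sin(22°) = 638 m
rate = 638 m / 430 ka = 0.00148 m/yr = 1.48 mm/yr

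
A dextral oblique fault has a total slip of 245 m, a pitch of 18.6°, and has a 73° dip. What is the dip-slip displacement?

78.1 m

dip-slip = net slip × sin(rake) = 245 m × sin(18.6°) = 78.1 m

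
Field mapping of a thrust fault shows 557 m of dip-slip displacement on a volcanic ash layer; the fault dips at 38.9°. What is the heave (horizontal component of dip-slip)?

heave = dip-slip × cos(dip) = 557 m × cos(38.9°) = 433 m

433 m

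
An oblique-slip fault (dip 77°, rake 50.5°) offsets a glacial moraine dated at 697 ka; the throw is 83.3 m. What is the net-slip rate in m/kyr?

0.159 m/kyr

dip-slip = throw / sin(dip) = 83.3 / sin(77°) = 85.49 m
net slip = dip-slip / sin(rake) = 85.49 / sin(50.5°) = 110.8 m
rate = 110.8 m / 697 ka = 0.000159 m/yr = 0.159 m/kyr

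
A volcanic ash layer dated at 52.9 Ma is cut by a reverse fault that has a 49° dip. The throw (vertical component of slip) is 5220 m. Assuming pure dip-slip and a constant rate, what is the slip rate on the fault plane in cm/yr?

dip-slip = throw / sin(dip) = 5220 m / sin(49°) = 6917 m
rate = 6917 m / 52.9 Ma = 0.000131 m/yr = 0.0131 cm/yr

0.0131 cm/yr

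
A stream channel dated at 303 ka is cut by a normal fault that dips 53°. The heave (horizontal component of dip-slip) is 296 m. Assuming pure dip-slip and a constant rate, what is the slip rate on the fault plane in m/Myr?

1620 m/Myr

dip-slip = heave / cos(dip) = 296 m / cos(53°) = 491.8 m
rate = 491.8 m / 303 ka = 0.00162 m/yr = 1620 m/Myr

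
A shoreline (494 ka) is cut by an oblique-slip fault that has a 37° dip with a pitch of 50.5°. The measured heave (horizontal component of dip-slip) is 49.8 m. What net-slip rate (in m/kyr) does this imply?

0.164 m/kyr

dip-slip = heave / cos(dip) = 49.8 / cos(37°) = 62.36 m
net slip = dip-slip / sin(rake) = 62.36 / sin(50.5°) = 80.81 m
rate = 80.81 m / 494 ka = 0.000164 m/yr = 0.164 m/kyr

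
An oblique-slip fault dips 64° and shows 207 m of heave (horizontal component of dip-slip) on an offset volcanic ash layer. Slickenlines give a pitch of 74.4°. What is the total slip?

dip-slip = heave / cos(dip) = 207 / cos(64°) = 472.2 m
net slip = dip-slip / sin(rake) = 472.2 / sin(74.4°) = 490 m

490 m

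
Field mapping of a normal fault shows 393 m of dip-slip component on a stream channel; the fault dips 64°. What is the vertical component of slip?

throw = dip-slip × sin(dip) = 393 m × sin(64°) = 353 m

353 m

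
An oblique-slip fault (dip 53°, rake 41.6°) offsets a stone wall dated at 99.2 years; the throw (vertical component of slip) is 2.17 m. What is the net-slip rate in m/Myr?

dip-slip = throw / sin(dip) = 2.17 / sin(53°) = 2.717 m
net slip = dip-slip / sin(rake) = 2.717 / sin(41.6°) = 4.093 m
rate = 4.093 m / 99.2 years = 0.0413 m/yr = 41300 m/Myr

41300 m/Myr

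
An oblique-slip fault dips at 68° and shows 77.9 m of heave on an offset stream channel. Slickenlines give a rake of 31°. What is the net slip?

dip-slip = heave / cos(dip) = 77.9 / cos(68°) = 208 m
net slip = dip-slip / sin(rake) = 208 / sin(31°) = 404 m

404 m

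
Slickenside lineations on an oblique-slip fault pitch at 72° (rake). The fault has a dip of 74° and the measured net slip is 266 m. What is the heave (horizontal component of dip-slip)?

dip-slip = net slip × sin(rake) = 266 m × sin(72°) = 253 m
heave = dip-slip × cos(dip) = 253 × cos(74°) = 69.7 m

69.7 m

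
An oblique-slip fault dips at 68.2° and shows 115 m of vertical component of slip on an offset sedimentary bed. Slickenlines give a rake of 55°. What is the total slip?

dip-slip = throw / sin(dip) = 115 / sin(68.2°) = 123.9 m
net slip = dip-slip / sin(rake) = 123.9 / sin(55°) = 151 m

151 m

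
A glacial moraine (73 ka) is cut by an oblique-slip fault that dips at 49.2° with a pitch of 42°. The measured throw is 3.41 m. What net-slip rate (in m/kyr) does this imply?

0.0922 m/kyr

dip-slip = throw / sin(dip) = 3.41 / sin(49.2°) = 4.505 m
net slip = dip-slip / sin(rake) = 4.505 / sin(42°) = 6.732 m
rate = 6.732 m / 73 ka = 0.0000922 m/yr = 0.0922 m/kyr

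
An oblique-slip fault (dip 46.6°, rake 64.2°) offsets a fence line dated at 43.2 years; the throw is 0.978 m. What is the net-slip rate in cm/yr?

dip-slip = throw / sin(dip) = 0.978 / sin(46.6°) = 1.346 m
net slip = dip-slip / sin(rake) = 1.346 / sin(64.2°) = 1.495 m
rate = 1.495 m / 43.2 years = 0.0346 m/yr = 3.46 cm/yr

3.46 cm/yr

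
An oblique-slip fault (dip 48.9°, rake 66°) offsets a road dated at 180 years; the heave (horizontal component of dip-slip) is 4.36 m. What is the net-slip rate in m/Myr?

40300 m/Myr

dip-slip = heave / cos(dip) = 4.36 / cos(48.9°) = 6.632 m
net slip = dip-slip / sin(rake) = 6.632 / sin(66°) = 7.260 m
rate = 7.260 m / 180 years = 0.0403 m/yr = 40300 m/Myr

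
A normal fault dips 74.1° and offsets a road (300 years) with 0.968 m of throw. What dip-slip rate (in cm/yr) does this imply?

dip-slip = throw / sin(dip) = 0.968 m / sin(74.1°) = 1.007 m
rate = 1.007 m / 300 years = 0.00336 m/yr = 0.336 cm/yr

0.336 cm/yr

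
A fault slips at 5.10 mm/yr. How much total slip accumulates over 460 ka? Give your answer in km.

slip = rate × time = 5.10 mm/yr × 460 ka = 2350 m = 2.35 km

2.35 km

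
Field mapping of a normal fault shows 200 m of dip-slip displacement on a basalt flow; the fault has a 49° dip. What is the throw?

151 m

throw = dip-slip × sin(dip) = 200 m × sin(49°) = 151 m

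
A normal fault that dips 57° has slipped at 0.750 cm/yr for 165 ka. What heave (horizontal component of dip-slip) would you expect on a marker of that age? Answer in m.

674 m

dip-slip = rate × time = 0.750 cm/yr × 165 ka = 1238 m
heave = dip-slip × cos(dip) = 1238 × cos(57°) = 674 m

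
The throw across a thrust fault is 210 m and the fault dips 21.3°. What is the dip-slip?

dip-slip = throw / sin(dip) = 210 / sin(21.3°) = 578 m

578 m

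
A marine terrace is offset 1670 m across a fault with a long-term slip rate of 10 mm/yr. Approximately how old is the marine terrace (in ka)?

age = offset / rate = 1670 m / (10 mm/yr) = 167000 yr = 167 ka

167 ka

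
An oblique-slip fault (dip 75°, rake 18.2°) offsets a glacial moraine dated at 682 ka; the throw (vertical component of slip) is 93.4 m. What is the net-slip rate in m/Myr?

454 m/Myr

dip-slip = throw / sin(dip) = 93.4 / sin(75°) = 96.69 m
net slip = dip-slip / sin(rake) = 96.69 / sin(18.2°) = 309.6 m
rate = 309.6 m / 682 ka = 0.000454 m/yr = 454 m/Myr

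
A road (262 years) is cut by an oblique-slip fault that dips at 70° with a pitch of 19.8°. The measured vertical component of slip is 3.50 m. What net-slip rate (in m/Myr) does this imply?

42000 m/Myr

dip-slip = throw / sin(dip) = 3.50 / sin(70°) = 3.725 m
net slip = dip-slip / sin(rake) = 3.725 / sin(19.8°) = 11 m
rate = 11 m / 262 years = 0.0420 m/yr = 42000 m/Myr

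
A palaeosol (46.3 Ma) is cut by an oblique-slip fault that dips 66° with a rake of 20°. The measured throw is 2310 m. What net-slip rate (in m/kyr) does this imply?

0.160 m/kyr

dip-slip = throw / sin(dip) = 2310 / sin(66°) = 2529 m
net slip = dip-slip / sin(rake) = 2529 / sin(20°) = 7393 m
rate = 7393 m / 46.3 Ma = 0.000160 m/yr = 0.160 m/kyr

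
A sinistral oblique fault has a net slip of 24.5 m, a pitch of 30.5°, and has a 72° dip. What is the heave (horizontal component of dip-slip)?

dip-slip = net slip × sin(rake) = 24.5 m × sin(30.5°) = 12.43 m
heave = dip-slip × cos(dip) = 12.43 × cos(72°) = 3.84 m

3.84 m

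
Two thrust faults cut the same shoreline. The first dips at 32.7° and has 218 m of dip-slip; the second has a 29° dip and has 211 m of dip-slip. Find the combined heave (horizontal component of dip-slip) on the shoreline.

heave_A = 218 × cos(32.7°) = 183.4 m
heave_B = 211 × cos(29°) = 184.5 m
total = 183.4 + 184.5 = 368 m

368 m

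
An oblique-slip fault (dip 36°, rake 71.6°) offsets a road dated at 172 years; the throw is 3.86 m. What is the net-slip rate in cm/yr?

dip-slip = throw / sin(dip) = 3.86 / sin(36°) = 6.567 m
net slip = dip-slip / sin(rake) = 6.567 / sin(71.6°) = 6.921 m
rate = 6.921 m / 172 years = 0.0402 m/yr = 4.02 cm/yr

4.02 cm/yr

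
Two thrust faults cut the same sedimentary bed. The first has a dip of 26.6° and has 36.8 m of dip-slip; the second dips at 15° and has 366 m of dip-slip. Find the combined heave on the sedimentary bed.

386 m

heave_A = 36.8 × cos(26.6°) = 32.90 m
heave_B = 366 × cos(15°) = 353.5 m
total = 32.90 + 353.5 = 386 m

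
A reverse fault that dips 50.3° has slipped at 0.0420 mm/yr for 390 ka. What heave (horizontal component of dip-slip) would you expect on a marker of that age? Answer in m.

dip-slip = rate × time = 0.0420 mm/yr × 390 ka = 16.38 m
heave = dip-slip × cos(dip) = 16.38 × cos(50.3°) = 10.5 m

10.5 m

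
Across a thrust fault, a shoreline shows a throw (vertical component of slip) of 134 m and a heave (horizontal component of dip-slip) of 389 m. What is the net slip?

411 m

net slip = √(throw² + heave²) = √(134² + 389²) = 411 m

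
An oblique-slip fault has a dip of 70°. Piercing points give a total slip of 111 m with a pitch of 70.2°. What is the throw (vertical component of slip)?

dip-slip = net slip × sin(rake) = 111 m × sin(70.2°) = 104.4 m
throw = dip-slip × sin(dip) = 104.4 × sin(70°) = 98.1 m

98.1 m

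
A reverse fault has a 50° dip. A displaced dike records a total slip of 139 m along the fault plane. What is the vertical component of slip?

throw = dip-slip × sin(dip) = 139 m × sin(50°) = 106 m

106 m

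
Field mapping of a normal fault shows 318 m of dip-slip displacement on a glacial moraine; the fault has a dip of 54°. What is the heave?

187 m

heave = dip-slip × cos(dip) = 318 m × cos(54°) = 187 m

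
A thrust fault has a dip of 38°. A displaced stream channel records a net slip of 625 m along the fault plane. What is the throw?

throw = dip-slip × sin(dip) = 625 m × sin(38°) = 385 m

385 m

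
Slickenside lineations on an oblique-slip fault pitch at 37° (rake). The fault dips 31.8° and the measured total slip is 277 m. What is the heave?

142 m

dip-slip = net slip × sin(rake) = 277 m × sin(37°) = 166.7 m
heave = dip-slip × cos(dip) = 166.7 × cos(31.8°) = 142 m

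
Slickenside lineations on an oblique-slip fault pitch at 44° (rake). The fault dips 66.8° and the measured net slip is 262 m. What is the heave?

71.7 m

dip-slip = net slip × sin(rake) = 262 m × sin(44°) = 182 m
heave = dip-slip × cos(dip) = 182 × cos(66.8°) = 71.7 m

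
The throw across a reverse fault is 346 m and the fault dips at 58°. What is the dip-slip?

408 m

dip-slip = throw / sin(dip) = 346 / sin(58°) = 408 m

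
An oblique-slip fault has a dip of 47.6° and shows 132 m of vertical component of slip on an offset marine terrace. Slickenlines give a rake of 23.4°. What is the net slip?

dip-slip = throw / sin(dip) = 132 / sin(47.6°) = 178.8 m
net slip = dip-slip / sin(rake) = 178.8 / sin(23.4°) = 450 m

450 m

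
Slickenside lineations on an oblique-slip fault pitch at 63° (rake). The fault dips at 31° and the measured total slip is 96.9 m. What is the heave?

74 m

dip-slip = net slip × sin(rake) = 96.9 m × sin(63°) = 86.34 m
heave = dip-slip × cos(dip) = 86.34 × cos(31°) = 74 m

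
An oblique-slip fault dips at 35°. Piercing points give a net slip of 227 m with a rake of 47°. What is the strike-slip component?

strike-slip = net slip × cos(rake) = 227 m × cos(47°) = 155 m

155 m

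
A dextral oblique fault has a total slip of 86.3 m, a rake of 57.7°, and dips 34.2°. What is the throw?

dip-slip = net slip × sin(rake) = 86.3 m × sin(57.7°) = 72.95 m
throw = dip-slip × sin(dip) = 72.95 × sin(34.2°) = 41 m

41 m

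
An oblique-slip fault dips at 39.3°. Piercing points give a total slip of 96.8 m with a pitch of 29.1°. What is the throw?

29.8 m

dip-slip = net slip × sin(rake) = 96.8 m × sin(29.1°) = 47.08 m
throw = dip-slip × sin(dip) = 47.08 × sin(39.3°) = 29.8 m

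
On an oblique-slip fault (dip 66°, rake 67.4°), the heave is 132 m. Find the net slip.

352 m

dip-slip = heave / cos(dip) = 132 / cos(66°) = 324.5 m
net slip = dip-slip / sin(rake) = 324.5 / sin(67.4°) = 352 m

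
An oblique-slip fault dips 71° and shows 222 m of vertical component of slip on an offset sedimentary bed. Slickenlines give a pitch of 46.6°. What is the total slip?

dip-slip = throw / sin(dip) = 222 / sin(71°) = 234.8 m
net slip = dip-slip / sin(rake) = 234.8 / sin(46.6°) = 323 m

323 m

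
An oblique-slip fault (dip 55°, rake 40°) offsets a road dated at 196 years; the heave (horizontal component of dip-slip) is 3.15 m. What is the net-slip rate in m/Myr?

dip-slip = heave / cos(dip) = 3.15 / cos(55°) = 5.492 m
net slip = dip-slip / sin(rake) = 5.492 / sin(40°) = 8.544 m
rate = 8.544 m / 196 years = 0.0436 m/yr = 43600 m/Myr

43600 m/Myr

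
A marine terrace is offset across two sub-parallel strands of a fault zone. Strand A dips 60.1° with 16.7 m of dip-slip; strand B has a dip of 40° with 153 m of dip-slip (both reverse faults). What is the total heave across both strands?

heave_A = 16.7 × cos(60.1°) = 8.325 m
heave_B = 153 × cos(40°) = 117.2 m
total = 8.325 + 117.2 = 126 m

126 m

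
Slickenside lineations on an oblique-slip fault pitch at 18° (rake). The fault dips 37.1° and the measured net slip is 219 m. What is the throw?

40.8 m

dip-slip = net slip × sin(rake) = 219 m × sin(18°) = 67.67 m
throw = dip-slip × sin(dip) = 67.67 × sin(37.1°) = 40.8 m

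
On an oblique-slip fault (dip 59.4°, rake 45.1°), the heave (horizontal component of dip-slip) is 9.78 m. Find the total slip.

27.1 m

dip-slip = heave / cos(dip) = 9.78 / cos(59.4°) = 19.21 m
net slip = dip-slip / sin(rake) = 19.21 / sin(45.1°) = 27.1 m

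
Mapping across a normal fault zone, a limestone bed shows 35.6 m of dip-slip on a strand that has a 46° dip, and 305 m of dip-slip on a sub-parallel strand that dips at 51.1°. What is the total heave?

heave_A = 35.6 × cos(46°) = 24.73 m
heave_B = 305 × cos(51.1°) = 191.5 m
total = 24.73 + 191.5 = 216 m

216 m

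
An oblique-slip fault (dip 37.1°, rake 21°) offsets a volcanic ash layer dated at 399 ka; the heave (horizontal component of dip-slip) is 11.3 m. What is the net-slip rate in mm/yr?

0.0991 mm/yr

dip-slip = heave / cos(dip) = 11.3 / cos(37.1°) = 14.17 m
net slip = dip-slip / sin(rake) = 14.17 / sin(21°) = 39.53 m
rate = 39.53 m / 399 ka = 0.0000991 m/yr = 0.0991 mm/yr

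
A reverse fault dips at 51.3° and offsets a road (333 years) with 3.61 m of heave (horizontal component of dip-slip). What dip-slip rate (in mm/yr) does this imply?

dip-slip = heave / cos(dip) = 3.61 m / cos(51.3°) = 5.774 m
rate = 5.774 m / 333 years = 0.0173 m/yr = 17.3 mm/yr

17.3 mm/yr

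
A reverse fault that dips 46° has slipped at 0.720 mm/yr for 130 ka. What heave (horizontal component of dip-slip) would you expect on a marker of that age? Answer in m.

65 m

dip-slip = rate × time = 0.720 mm/yr × 130 ka = 93.60 m
heave = dip-slip × cos(dip) = 93.60 × cos(46°) = 65 m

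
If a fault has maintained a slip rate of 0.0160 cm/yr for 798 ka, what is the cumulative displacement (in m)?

slip = rate × time = 0.0160 cm/yr × 798 ka = 128 m

128 m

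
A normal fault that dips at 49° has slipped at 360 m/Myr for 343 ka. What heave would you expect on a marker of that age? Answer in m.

81 m

dip-slip = rate × time = 360 m/Myr × 343 ka = 123.5 m
heave = dip-slip × cos(dip) = 123.5 × cos(49°) = 81 m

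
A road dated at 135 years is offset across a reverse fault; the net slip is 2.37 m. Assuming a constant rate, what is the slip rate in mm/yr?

rate = 2.37 m / 135 years = 0.0176 m/yr = 17.6 mm/yr

17.6 mm/yr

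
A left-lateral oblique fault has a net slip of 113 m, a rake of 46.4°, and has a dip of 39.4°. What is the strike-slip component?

77.9 m

strike-slip = net slip × cos(rake) = 113 m × cos(46.4°) = 77.9 m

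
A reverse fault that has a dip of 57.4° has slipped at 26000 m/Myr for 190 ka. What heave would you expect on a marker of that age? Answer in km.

2.66 km

dip-slip = rate × time = 26000 m/Myr × 190 ka = 4940 m
heave = dip-slip × cos(dip) = 4940 × cos(57.4°) = 2660 m = 2.66 km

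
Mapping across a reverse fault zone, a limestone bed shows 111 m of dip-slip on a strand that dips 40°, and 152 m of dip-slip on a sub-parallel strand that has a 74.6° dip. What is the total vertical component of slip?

218 m

throw_A = 111 × sin(40°) = 71.35 m
throw_B = 152 × sin(74.6°) = 146.5 m
total = 71.35 + 146.5 = 218 m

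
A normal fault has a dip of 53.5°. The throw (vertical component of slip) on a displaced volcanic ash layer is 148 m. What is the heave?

110 m

heave = throw / tan(dip) = 148 / tan(53.5°) = 110 m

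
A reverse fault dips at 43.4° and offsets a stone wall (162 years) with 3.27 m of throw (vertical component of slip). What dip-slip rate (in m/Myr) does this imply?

29400 m/Myr

dip-slip = throw / sin(dip) = 3.27 m / sin(43.4°) = 4.759 m
rate = 4.759 m / 162 years = 0.0294 m/yr = 29400 m/Myr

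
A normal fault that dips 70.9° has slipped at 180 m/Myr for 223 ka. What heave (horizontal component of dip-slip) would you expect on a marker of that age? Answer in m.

13.1 m

dip-slip = rate × time = 180 m/Myr × 223 ka = 40.14 m
heave = dip-slip × cos(dip) = 40.14 × cos(70.9°) = 13.1 m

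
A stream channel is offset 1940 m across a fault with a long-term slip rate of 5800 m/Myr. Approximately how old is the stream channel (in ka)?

age = offset / rate = 1940 m / (5800 m/Myr) = 334000 yr = 334 ka

334 ka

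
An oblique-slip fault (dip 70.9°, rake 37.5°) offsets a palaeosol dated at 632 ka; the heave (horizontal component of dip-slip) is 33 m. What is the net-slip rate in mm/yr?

dip-slip = heave / cos(dip) = 33 / cos(70.9°) = 100.9 m
net slip = dip-slip / sin(rake) = 100.9 / sin(37.5°) = 165.7 m
rate = 165.7 m / 632 ka = 0.000262 m/yr = 0.262 mm/yr

0.262 mm/yr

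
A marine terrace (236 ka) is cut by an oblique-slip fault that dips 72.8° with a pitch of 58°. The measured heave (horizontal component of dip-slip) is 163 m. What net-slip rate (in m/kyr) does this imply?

2.75 m/kyr

dip-slip = heave / cos(dip) = 163 / cos(72.8°) = 551.2 m
net slip = dip-slip / sin(rake) = 551.2 / sin(58°) = 650 m
rate = 650 m / 236 ka = 0.00275 m/yr = 2.75 m/kyr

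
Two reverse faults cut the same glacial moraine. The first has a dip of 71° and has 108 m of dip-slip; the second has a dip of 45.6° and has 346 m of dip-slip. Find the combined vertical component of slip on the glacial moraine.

throw_A = 108 × sin(71°) = 102.1 m
throw_B = 346 × sin(45.6°) = 247.2 m
total = 102.1 + 247.2 = 349 m

349 m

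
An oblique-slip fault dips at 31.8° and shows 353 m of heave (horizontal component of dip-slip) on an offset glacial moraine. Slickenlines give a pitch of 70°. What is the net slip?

442 m

dip-slip = heave / cos(dip) = 353 / cos(31.8°) = 415.3 m
net slip = dip-slip / sin(rake) = 415.3 / sin(70°) = 442 m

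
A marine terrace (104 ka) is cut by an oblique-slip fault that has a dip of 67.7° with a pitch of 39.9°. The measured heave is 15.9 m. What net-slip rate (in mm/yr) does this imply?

0.628 mm/yr

dip-slip = heave / cos(dip) = 15.9 / cos(67.7°) = 41.90 m
net slip = dip-slip / sin(rake) = 41.90 / sin(39.9°) = 65.32 m
rate = 65.32 m / 104 ka = 0.000628 m/yr = 0.628 mm/yr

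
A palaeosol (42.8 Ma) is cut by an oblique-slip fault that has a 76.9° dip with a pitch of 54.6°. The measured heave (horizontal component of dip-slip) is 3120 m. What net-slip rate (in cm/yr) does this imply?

dip-slip = heave / cos(dip) = 3120 / cos(76.9°) = 13770 m
net slip = dip-slip / sin(rake) = 13770 / sin(54.6°) = 16890 m
rate = 16890 m / 42.8 Ma = 0.000395 m/yr = 0.0395 cm/yr

0.0395 cm/yr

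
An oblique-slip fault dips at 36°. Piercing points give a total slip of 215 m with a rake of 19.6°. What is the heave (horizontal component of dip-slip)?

58.3 m

dip-slip = net slip × sin(rake) = 215 m × sin(19.6°) = 72.12 m
heave = dip-slip × cos(dip) = 72.12 × cos(36°) = 58.3 m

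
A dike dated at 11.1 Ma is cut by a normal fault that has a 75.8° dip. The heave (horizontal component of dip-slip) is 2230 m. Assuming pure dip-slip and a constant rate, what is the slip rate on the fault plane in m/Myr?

819 m/Myr

dip-slip = heave / cos(dip) = 2230 m / cos(75.8°) = 9091 m
rate = 9091 m / 11.1 Ma = 0.000819 m/yr = 819 m/Myr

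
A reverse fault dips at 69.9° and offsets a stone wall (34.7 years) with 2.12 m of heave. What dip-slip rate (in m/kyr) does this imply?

178 m/kyr

dip-slip = heave / cos(dip) = 2.12 m / cos(69.9°) = 6.169 m
rate = 6.169 m / 34.7 years = 0.178 m/yr = 178 m/kyr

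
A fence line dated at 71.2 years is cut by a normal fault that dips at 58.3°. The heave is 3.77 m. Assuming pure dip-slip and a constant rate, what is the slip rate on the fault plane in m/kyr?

101 m/kyr

dip-slip = heave / cos(dip) = 3.77 m / cos(58.3°) = 7.175 m
rate = 7.175 m / 71.2 years = 0.101 m/yr = 101 m/kyr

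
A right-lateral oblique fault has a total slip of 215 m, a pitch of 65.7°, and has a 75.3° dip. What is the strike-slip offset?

88.5 m

strike-slip = net slip × cos(rake) = 215 m × cos(65.7°) = 88.5 m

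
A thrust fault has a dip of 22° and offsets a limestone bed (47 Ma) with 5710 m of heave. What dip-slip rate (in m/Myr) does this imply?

131 m/Myr

dip-slip = heave / cos(dip) = 5710 m / cos(22°) = 6158 m
rate = 6158 m / 47 Ma = 0.000131 m/yr = 131 m/Myr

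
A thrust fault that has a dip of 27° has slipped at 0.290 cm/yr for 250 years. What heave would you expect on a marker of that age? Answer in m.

dip-slip = rate × time = 0.290 cm/yr × 250 years = 0.7250 m
heave = dip-slip × cos(dip) = 0.7250 × cos(27°) = 0.646 m

0.646 m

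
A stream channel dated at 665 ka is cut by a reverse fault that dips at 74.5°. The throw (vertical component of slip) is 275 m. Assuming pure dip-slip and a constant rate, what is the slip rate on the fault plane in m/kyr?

0.429 m/kyr

dip-slip = throw / sin(dip) = 275 m / sin(74.5°) = 285.4 m
rate = 285.4 m / 665 ka = 0.000429 m/yr = 0.429 m/kyr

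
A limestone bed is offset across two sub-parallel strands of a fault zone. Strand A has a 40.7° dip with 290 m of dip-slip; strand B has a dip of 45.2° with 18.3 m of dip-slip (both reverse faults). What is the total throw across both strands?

throw_A = 290 × sin(40.7°) = 189.1 m
throw_B = 18.3 × sin(45.2°) = 12.99 m
total = 189.1 + 12.99 = 202 m

202 m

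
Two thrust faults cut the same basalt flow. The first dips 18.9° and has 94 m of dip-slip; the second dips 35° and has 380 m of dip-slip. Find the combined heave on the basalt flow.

heave_A = 94 × cos(18.9°) = 88.93 m
heave_B = 380 × cos(35°) = 311.3 m
total = 88.93 + 311.3 = 400 m

400 m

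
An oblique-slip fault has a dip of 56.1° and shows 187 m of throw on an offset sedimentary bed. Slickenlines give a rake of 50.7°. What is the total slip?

291 m

dip-slip = throw / sin(dip) = 187 / sin(56.1°) = 225.3 m
net slip = dip-slip / sin(rake) = 225.3 / sin(50.7°) = 291 m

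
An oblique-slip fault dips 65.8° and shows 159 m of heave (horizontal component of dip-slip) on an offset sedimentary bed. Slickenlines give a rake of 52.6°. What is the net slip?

488 m

dip-slip = heave / cos(dip) = 159 / cos(65.8°) = 387.9 m
net slip = dip-slip / sin(rake) = 387.9 / sin(52.6°) = 488 m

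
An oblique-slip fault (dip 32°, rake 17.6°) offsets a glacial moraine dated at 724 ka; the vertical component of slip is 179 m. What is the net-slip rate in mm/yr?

dip-slip = throw / sin(dip) = 179 / sin(32°) = 337.8 m
net slip = dip-slip / sin(rake) = 337.8 / sin(17.6°) = 1117 m
rate = 1117 m / 724 ka = 0.00154 m/yr = 1.54 mm/yr

1.54 mm/yr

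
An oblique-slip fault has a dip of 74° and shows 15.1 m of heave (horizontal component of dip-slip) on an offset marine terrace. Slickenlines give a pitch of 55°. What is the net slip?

dip-slip = heave / cos(dip) = 15.1 / cos(74°) = 54.78 m
net slip = dip-slip / sin(rake) = 54.78 / sin(55°) = 66.9 m

66.9 m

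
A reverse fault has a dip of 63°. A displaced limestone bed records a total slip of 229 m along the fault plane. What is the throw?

204 m

throw = dip-slip × sin(dip) = 229 m × sin(63°) = 204 m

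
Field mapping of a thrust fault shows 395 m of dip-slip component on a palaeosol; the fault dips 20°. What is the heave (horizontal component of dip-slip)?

heave = dip-slip × cos(dip) = 395 m × cos(20°) = 371 m

371 m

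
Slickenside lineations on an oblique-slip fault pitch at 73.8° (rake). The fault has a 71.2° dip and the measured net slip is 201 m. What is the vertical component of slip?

183 m

dip-slip = net slip × sin(rake) = 201 m × sin(73.8°) = 193 m
throw = dip-slip × sin(dip) = 193 × sin(71.2°) = 183 m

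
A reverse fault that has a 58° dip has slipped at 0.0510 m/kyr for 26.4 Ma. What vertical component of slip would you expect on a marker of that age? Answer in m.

1140 m

dip-slip = rate × time = 0.0510 m/kyr × 26.4 Ma = 1346 m
throw = dip-slip × sin(dip) = 1346 × sin(58°) = 1140 m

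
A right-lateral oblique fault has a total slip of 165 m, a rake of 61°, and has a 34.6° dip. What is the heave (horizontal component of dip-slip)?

dip-slip = net slip × sin(rake) = 165 m × sin(61°) = 144.3 m
heave = dip-slip × cos(dip) = 144.3 × cos(34.6°) = 119 m

119 m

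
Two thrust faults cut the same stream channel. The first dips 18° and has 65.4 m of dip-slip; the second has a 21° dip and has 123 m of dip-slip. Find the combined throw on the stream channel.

64.3 m

throw_A = 65.4 × sin(18°) = 20.21 m
throw_B = 123 × sin(21°) = 44.08 m
total = 20.21 + 44.08 = 64.3 m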